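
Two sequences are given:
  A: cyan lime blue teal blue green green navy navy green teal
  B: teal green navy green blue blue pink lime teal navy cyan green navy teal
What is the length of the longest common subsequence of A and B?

6

Backtracking the LCS table gives one alignment: teal (A4,B1) → green (A6,B2) → green (A7,B4) → navy (A8,B10) → navy (A9,B13) → teal (A11,B14).
So the longest common subsequence has length 6.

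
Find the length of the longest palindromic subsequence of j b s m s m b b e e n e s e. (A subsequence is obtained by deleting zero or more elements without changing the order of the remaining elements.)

Using dp[i][j] = 2 + dp[i+1][j−1] if the ends match, else max(dp[i+1][j], dp[i][j−1]):
dp[1][14] = 5. A witness is eenee at positions 9,10,11,12,14.

5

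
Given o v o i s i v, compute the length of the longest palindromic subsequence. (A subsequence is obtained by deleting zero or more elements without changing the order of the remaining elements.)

5

Using dp[i][j] = 2 + dp[i+1][j−1] if the ends match, else max(dp[i+1][j], dp[i][j−1]):
dp[1][7] = 5. A witness is visiv at positions 2,4,5,6,7.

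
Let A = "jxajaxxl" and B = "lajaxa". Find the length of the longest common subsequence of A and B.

4

A longest common subsequence is ajax (length 4); the LCS DP confirms no longer common subsequence exists.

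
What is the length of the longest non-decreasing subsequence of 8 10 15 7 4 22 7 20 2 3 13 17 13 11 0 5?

4

Scanning left to right, the best length ending at each element is: 8→1, 10→2, 15→3, 7→1, 4→1, 22→4, 7→2, 20→4, 2→1, 3→2, 13→3, 17→4, 13→4, 11→3, 0→1, 5→3.
So the longest non-decreasing subsequence has length 4, e.g. 8, 10, 15, 22.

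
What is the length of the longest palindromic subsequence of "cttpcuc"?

One longest palindromic subsequence is cttc (positions 1,2,3,7); it reads the same forward and backward, and the interval DP gives dp[1][7] = 4.

4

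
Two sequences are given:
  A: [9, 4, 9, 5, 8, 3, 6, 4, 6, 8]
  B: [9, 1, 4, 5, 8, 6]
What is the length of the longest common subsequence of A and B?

5

Backtracking the LCS table gives one alignment: 9 (A1,B1) → 4 (A2,B3) → 5 (A4,B4) → 8 (A5,B5) → 6 (A9,B6).
So the longest common subsequence has length 5.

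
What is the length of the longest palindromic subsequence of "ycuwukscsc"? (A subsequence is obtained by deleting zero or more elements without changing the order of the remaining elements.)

Using dp[i][j] = 2 + dp[i+1][j−1] if the ends match, else max(dp[i+1][j], dp[i][j−1]):
dp[1][10] = 5. A witness is cscsc at positions 2,7,8,9,10.

5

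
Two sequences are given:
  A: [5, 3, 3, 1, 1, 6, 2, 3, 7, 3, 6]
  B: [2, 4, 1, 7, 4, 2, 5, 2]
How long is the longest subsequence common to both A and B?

A longest common subsequence is 5, 2 (length 2); the LCS DP confirms no longer common subsequence exists.

2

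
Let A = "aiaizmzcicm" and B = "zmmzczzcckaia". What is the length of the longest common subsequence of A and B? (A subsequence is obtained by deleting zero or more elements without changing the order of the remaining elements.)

5

A longest common subsequence is zmzci (length 5); the LCS DP confirms no longer common subsequence exists.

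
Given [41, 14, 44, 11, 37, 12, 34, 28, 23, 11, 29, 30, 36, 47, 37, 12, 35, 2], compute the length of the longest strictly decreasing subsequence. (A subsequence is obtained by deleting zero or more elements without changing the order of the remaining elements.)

Let dp[i] be the longest decreasing subsequence ending at position i. Then dp = [1, 2, 1, 3, 2, 3, 3, 4, 5, 6, 4, 4, 3, 1, 2, 6, 4, 7].
The maximum is 7; one witness is 41, 37, 34, 28, 23, 11, 2 at positions 1,5,7,8,9,10,18.

7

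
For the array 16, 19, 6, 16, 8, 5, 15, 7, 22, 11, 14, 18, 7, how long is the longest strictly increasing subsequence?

5

One longest increasing subsequence is 6, 8, 11, 14, 18 (positions 3,5,10,11,12), of length 5; no longer one exists.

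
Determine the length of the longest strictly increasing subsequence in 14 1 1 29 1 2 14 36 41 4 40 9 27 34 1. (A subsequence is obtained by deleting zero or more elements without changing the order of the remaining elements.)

Scanning left to right, the best length ending at each element is: 14→1, 1→1, 1→1, 29→2, 1→1, 2→2, 14→3, 36→4, 41→5, 4→3, 40→5, 9→4, 27→5, 34→6, 1→1.
So the longest increasing subsequence has length 6, e.g. 1, 2, 4, 9, 27, 34.

6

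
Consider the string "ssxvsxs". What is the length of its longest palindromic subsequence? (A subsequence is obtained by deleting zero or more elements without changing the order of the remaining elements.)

One longest palindromic subsequence is sxsxs (positions 1,3,5,6,7); it reads the same forward and backward, and the interval DP gives dp[1][7] = 5.

5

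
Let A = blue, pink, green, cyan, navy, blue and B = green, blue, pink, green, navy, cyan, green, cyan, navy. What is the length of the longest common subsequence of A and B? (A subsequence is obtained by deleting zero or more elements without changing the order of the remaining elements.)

5

Backtracking the LCS table gives one alignment: blue (A1,B2) → pink (A2,B3) → green (A3,B7) → cyan (A4,B8) → navy (A5,B9).
So the longest common subsequence has length 5.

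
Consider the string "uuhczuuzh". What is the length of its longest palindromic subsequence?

6

One longest palindromic subsequence is hzuuzh (positions 3,5,6,7,8,9); it reads the same forward and backward, and the interval DP gives dp[1][9] = 6.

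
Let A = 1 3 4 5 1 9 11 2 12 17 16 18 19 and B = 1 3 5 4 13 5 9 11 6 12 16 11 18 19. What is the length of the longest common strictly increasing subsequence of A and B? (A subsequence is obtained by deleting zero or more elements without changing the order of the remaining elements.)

For each value that appears in both, track the longest common increasing run ending there.
The best achievable length is 10; one witness is 1, 3, 4, 5, 9, 11, 12, 16, 18, 19 (A-positions 1,2,3,4,6,7,9,11,12,13, B-positions 1,2,4,6,7,8,10,11,13,14).

10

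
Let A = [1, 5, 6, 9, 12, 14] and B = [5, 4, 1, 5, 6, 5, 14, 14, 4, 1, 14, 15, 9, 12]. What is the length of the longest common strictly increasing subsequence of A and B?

A longest common strictly increasing subsequence is 1, 5, 6, 9, 12 (length 5); it appears in order in both A and B, and no longer such subsequence exists.

5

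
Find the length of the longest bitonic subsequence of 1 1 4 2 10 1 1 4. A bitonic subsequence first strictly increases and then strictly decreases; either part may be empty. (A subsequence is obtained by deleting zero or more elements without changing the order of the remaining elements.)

4

One longest bitonic subsequence is 1, 4, 2, 1 (positions 1,3,4,7): it rises to 4 then falls. Length 4 is optimal.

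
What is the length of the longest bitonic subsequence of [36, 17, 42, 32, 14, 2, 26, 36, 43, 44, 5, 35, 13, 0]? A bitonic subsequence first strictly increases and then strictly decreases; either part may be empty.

8

Let inc[i] be the LIS ending at i and dec[i] the longest strictly decreasing subsequence starting at i. inc = [1, 1, 2, 2, 1, 1, 2, 3, 4, 5, 2, 3, 3, 1], dec = [5, 4, 5, 4, 3, 2, 3, 4, 4, 4, 2, 3, 2, 1].
max_i inc[i]+dec[i]−1 = 8, with one witness 17, 32, 36, 43, 44, 35, 13, 0.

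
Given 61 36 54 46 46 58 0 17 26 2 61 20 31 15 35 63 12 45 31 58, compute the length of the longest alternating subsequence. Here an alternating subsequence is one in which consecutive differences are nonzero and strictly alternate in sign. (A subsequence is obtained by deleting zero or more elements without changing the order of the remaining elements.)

17

A longest alternating subsequence is 61, 36, 54, 46, 58, 0, 17, 2, 61, 20, 31, 15, 35, 12, 45, 31, 58 (positions 1,2,3,4,6,7,8,10,11,12,13,14,15,17,18,19,20); its 16 consecutive differences strictly alternate in sign, and length 17 is optimal.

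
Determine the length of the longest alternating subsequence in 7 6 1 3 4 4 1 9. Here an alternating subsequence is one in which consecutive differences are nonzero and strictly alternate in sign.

Track the best alternating length ending on an up-step vs a down-step at each position: up/down = 1/1, 1/2, 1/2, 3/2, 3/2, 3/2, 1/4, 5/1.
The maximum over both is 5; one such subsequence is 7, 1, 3, 1, 9.

5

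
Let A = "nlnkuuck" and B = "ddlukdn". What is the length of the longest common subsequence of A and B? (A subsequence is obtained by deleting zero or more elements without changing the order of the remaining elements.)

3

Backtracking the LCS table gives one alignment: l (A2,B3) → u (A6,B4) → k (A8,B5).
So the longest common subsequence has length 3.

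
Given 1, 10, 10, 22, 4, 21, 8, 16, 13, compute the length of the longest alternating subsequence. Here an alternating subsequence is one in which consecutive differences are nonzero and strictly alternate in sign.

Track the best alternating length ending on an up-step vs a down-step at each position: up/down = 1/1, 2/1, 2/1, 2/1, 2/3, 4/3, 4/5, 6/5, 6/7.
The maximum over both is 7; one such subsequence is 1, 10, 4, 21, 8, 16, 13.

7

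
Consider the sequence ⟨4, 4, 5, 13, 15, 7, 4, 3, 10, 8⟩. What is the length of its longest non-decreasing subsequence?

5

One longest non-decreasing subsequence is 4, 4, 5, 13, 15 (positions 1,2,3,4,5), of length 5; no longer one exists.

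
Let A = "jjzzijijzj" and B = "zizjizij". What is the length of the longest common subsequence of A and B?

6

A longest common subsequence is zzjizj (length 6); the LCS DP confirms no longer common subsequence exists.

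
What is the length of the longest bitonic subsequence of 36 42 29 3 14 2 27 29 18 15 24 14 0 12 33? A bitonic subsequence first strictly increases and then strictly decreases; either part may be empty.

8

One longest bitonic subsequence is 36, 42, 29, 27, 18, 15, 14, 12 (positions 1,2,3,7,9,10,12,14): it rises to 42 then falls. Length 8 is optimal.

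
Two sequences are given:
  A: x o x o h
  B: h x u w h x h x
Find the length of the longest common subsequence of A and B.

3

Backtracking the LCS table gives one alignment: x (A1,B2) → x (A3,B6) → h (A5,B7).
So the longest common subsequence has length 3.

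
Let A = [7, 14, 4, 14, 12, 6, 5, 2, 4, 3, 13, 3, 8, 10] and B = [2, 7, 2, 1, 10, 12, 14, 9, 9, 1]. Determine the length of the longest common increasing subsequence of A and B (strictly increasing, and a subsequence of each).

For each value that appears in both, track the longest common increasing run ending there.
The best achievable length is 2; one witness is 2, 10 (A-positions 8,14, B-positions 1,5).

2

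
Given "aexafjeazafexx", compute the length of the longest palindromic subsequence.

Using dp[i][j] = 2 + dp[i+1][j−1] if the ends match, else max(dp[i+1][j], dp[i][j−1]):
dp[1][14] = 7. A witness is xeazaex at positions 3,7,8,9,10,12,14.

7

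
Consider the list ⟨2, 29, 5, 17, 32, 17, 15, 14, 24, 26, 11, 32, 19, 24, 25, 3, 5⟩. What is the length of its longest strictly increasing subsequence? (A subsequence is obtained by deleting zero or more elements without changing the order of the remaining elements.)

Let dp[i] be the longest increasing subsequence ending at position i. Then dp = [1, 2, 2, 3, 4, 3, 3, 3, 4, 5, 3, 6, 4, 5, 6, 2, 3].
The maximum is 6; one witness is 2, 5, 17, 24, 26, 32 at positions 1,3,4,9,10,12.

6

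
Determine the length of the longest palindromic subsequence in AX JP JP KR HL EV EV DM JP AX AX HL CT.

6

One longest palindromic subsequence is AX JP EV EV JP AX (positions 1,3,6,7,9,11); it reads the same forward and backward, and the interval DP gives dp[1][13] = 6.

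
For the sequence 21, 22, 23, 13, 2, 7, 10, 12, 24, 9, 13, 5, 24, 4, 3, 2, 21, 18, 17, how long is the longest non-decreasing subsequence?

Let dp[i] be the longest non-decreasing subsequence ending at position i. Then dp = [1, 2, 3, 1, 1, 2, 3, 4, 5, 3, 5, 2, 6, 2, 2, 2, 6, 6, 6].
The maximum is 6; one witness is 2, 7, 10, 12, 24, 24 at positions 5,6,7,8,9,13.

6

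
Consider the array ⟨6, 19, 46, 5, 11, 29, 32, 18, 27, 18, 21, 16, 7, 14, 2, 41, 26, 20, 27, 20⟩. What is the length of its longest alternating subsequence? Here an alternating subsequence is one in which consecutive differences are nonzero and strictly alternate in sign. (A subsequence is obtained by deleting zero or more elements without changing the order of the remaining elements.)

A longest alternating subsequence is 6, 19, 5, 29, 18, 27, 18, 21, 7, 14, 2, 41, 26, 27, 20 (positions 1,2,4,6,8,9,10,11,13,14,15,16,17,19,20); its 14 consecutive differences strictly alternate in sign, and length 15 is optimal.

15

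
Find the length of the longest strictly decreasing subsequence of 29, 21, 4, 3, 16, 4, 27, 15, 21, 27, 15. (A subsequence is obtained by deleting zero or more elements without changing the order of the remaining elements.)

One longest decreasing subsequence is 29, 21, 4, 3 (positions 1,2,3,4), of length 4; no longer one exists.

4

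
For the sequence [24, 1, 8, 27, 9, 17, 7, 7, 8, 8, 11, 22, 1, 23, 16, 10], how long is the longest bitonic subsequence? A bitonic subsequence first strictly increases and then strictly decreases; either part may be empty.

8

One longest bitonic subsequence is 1, 8, 9, 17, 22, 23, 16, 10 (positions 2,3,5,6,12,14,15,16): it rises to 23 then falls. Length 8 is optimal.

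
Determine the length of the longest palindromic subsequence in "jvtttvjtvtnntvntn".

One longest palindromic subsequence is tttvtvttt (positions 3,4,5,6,8,9,10,13,16); it reads the same forward and backward, and the interval DP gives dp[1][17] = 9.

9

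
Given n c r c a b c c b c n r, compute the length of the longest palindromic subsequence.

Using dp[i][j] = 2 + dp[i+1][j−1] if the ends match, else max(dp[i+1][j], dp[i][j−1]):
dp[1][12] = 8. A witness is rcbccbcr at positions 3,4,6,7,8,9,10,12.

8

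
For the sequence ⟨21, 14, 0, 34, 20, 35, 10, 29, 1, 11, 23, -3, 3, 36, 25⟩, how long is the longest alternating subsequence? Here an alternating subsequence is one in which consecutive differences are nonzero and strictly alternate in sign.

A longest alternating subsequence is 21, 14, 34, 20, 35, 10, 29, 1, 11, -3, 36, 25 (positions 1,2,4,5,6,7,8,9,10,12,14,15); its 11 consecutive differences strictly alternate in sign, and length 12 is optimal.

12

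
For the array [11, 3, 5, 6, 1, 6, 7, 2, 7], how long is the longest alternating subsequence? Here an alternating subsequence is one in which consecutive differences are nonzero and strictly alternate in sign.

Track the best alternating length ending on an up-step vs a down-step at each position: up/down = 1/1, 1/2, 3/2, 3/2, 1/4, 5/2, 5/2, 5/6, 7/2.
The maximum over both is 7; one such subsequence is 11, 3, 5, 1, 6, 2, 7.

7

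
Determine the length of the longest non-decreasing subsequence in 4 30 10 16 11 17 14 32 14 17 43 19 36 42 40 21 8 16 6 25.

9

One longest non-decreasing subsequence is 4, 10, 11, 14, 14, 17, 19, 36, 42 (positions 1,3,5,7,9,10,12,13,14), of length 9; no longer one exists.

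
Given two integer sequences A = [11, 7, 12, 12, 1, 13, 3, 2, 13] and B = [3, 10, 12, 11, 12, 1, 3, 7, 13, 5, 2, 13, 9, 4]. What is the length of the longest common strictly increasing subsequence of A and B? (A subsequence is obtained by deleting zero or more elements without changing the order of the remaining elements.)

A longest common strictly increasing subsequence is 11, 12, 13 (length 3); it appears in order in both A and B, and no longer such subsequence exists.

3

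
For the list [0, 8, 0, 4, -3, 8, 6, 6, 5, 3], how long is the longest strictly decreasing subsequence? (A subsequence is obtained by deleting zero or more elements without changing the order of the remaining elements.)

4

Scanning left to right, the best length ending at each element is: 0→1, 8→1, 0→2, 4→2, -3→3, 8→1, 6→2, 6→2, 5→3, 3→4.
So the longest decreasing subsequence has length 4, e.g. 8, 6, 5, 3.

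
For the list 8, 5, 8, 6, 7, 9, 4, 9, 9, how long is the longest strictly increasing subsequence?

Scanning left to right, the best length ending at each element is: 8→1, 5→1, 8→2, 6→2, 7→3, 9→4, 4→1, 9→4, 9→4.
So the longest increasing subsequence has length 4, e.g. 5, 6, 7, 9.

4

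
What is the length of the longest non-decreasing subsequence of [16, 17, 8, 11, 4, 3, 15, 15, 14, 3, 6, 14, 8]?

4

Let dp[i] be the longest non-decreasing subsequence ending at position i. Then dp = [1, 2, 1, 2, 1, 1, 3, 4, 3, 2, 3, 4, 4].
The maximum is 4; one witness is 8, 11, 15, 15 at positions 3,4,7,8.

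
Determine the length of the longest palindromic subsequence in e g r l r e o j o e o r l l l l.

9

One longest palindromic subsequence is lreojoerl (positions 4,5,6,7,8,9,10,12,16); it reads the same forward and backward, and the interval DP gives dp[1][16] = 9.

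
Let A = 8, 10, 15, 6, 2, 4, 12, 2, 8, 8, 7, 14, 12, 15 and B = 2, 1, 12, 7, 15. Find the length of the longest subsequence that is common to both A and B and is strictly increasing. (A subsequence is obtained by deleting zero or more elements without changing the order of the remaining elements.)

For each value that appears in both, track the longest common increasing run ending there.
The best achievable length is 3; one witness is 2, 12, 15 (A-positions 5,7,14, B-positions 1,3,5).

3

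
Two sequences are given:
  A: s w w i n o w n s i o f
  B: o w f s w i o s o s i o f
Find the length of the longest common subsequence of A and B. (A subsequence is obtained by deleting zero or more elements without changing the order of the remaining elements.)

8

A longest common subsequence is swiosiof (length 8); the LCS DP confirms no longer common subsequence exists.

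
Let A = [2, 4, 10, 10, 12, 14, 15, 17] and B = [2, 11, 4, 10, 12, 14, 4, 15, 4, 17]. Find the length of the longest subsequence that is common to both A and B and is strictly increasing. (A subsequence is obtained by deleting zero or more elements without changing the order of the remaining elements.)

For each value that appears in both, track the longest common increasing run ending there.
The best achievable length is 7; one witness is 2, 4, 10, 12, 14, 15, 17 (A-positions 1,2,3,5,6,7,8, B-positions 1,3,4,5,6,8,10).

7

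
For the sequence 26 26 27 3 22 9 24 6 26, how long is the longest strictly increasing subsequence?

4

Let dp[i] be the longest increasing subsequence ending at position i. Then dp = [1, 1, 2, 1, 2, 2, 3, 2, 4].
The maximum is 4; one witness is 3, 22, 24, 26 at positions 4,5,7,9.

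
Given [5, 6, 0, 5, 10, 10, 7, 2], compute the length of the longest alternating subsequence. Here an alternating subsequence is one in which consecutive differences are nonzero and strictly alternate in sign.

5

Track the best alternating length ending on an up-step vs a down-step at each position: up/down = 1/1, 2/1, 1/3, 4/3, 4/1, 4/1, 4/5, 4/5.
The maximum over both is 5; one such subsequence is 5, 6, 0, 10, 7.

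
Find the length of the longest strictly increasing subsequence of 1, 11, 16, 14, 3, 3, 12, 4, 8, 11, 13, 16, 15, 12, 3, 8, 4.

Let dp[i] be the longest increasing subsequence ending at position i. Then dp = [1, 2, 3, 3, 2, 2, 3, 3, 4, 5, 6, 7, 7, 6, 2, 4, 3].
The maximum is 7; one witness is 1, 3, 4, 8, 11, 13, 16 at positions 1,5,8,9,10,11,12.

7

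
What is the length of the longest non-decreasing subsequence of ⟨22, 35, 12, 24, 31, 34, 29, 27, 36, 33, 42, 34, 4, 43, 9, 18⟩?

Scanning left to right, the best length ending at each element is: 22→1, 35→2, 12→1, 24→2, 31→3, 34→4, 29→3, 27→3, 36→5, 33→4, 42→6, 34→5, 4→1, 43→7, 9→2, 18→3.
So the longest non-decreasing subsequence has length 7, e.g. 22, 24, 31, 34, 36, 42, 43.

7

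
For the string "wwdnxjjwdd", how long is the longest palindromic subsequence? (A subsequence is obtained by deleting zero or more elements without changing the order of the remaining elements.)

Using dp[i][j] = 2 + dp[i+1][j−1] if the ends match, else max(dp[i+1][j], dp[i][j−1]):
dp[1][10] = 4. A witness is djjd at positions 3,6,7,10.

4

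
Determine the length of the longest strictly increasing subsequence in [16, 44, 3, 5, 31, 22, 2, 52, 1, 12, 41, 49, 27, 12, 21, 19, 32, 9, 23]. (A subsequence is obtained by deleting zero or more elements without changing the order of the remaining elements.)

5

Scanning left to right, the best length ending at each element is: 16→1, 44→2, 3→1, 5→2, 31→3, 22→3, 2→1, 52→4, 1→1, 12→3, 41→4, 49→5, 27→4, 12→3, 21→4, 19→4, 32→5, 9→3, 23→5.
So the longest increasing subsequence has length 5, e.g. 3, 5, 31, 41, 49.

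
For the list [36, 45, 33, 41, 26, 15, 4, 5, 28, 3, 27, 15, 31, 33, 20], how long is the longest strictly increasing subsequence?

Scanning left to right, the best length ending at each element is: 36→1, 45→2, 33→1, 41→2, 26→1, 15→1, 4→1, 5→2, 28→3, 3→1, 27→3, 15→3, 31→4, 33→5, 20→4.
So the longest increasing subsequence has length 5, e.g. 4, 5, 28, 31, 33.

5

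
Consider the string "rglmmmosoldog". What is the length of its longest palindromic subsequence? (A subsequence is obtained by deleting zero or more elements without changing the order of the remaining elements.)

Using dp[i][j] = 2 + dp[i+1][j−1] if the ends match, else max(dp[i+1][j], dp[i][j−1]):
dp[1][13] = 7. A witness is glosolg at positions 2,3,7,8,9,10,13.

7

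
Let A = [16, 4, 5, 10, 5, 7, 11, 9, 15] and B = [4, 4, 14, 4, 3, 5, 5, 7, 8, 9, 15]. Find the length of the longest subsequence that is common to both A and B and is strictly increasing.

5

A longest common strictly increasing subsequence is 4, 5, 7, 9, 15 (length 5); it appears in order in both A and B, and no longer such subsequence exists.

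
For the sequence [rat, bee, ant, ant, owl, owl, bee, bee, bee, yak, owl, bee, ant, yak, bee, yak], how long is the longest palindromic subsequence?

9

One longest palindromic subsequence is bee ant owl bee bee bee owl ant bee (positions 2,4,6,7,8,9,11,13,15); it reads the same forward and backward, and the interval DP gives dp[1][16] = 9.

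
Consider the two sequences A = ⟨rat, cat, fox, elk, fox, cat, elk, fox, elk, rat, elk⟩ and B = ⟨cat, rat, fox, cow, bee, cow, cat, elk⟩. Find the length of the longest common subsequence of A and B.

4

A longest common subsequence is rat, fox, cat, elk (length 4); the LCS DP confirms no longer common subsequence exists.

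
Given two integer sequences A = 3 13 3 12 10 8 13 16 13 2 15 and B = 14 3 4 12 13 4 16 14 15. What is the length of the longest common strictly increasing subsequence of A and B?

4

For each value that appears in both, track the longest common increasing run ending there.
The best achievable length is 4; one witness is 3, 12, 13, 16 (A-positions 1,4,7,8, B-positions 2,4,5,7).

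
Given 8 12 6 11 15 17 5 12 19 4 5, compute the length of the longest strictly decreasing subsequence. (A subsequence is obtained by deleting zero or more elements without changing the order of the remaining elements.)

Let dp[i] be the longest decreasing subsequence ending at position i. Then dp = [1, 1, 2, 2, 1, 1, 3, 2, 1, 4, 3].
The maximum is 4; one witness is 8, 6, 5, 4 at positions 1,3,7,10.

4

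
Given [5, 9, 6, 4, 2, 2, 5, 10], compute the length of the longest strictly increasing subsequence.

3

Scanning left to right, the best length ending at each element is: 5→1, 9→2, 6→2, 4→1, 2→1, 2→1, 5→2, 10→3.
So the longest increasing subsequence has length 3, e.g. 5, 9, 10.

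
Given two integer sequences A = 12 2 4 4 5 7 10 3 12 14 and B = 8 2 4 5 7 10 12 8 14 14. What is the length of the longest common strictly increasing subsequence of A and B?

For each value that appears in both, track the longest common increasing run ending there.
The best achievable length is 7; one witness is 2, 4, 5, 7, 10, 12, 14 (A-positions 2,3,5,6,7,9,10, B-positions 2,3,4,5,6,7,9).

7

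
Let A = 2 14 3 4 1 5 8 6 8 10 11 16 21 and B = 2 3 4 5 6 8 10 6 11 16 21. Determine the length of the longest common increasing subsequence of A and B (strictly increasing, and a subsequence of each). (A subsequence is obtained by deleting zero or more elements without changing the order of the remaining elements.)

A longest common strictly increasing subsequence is 2, 3, 4, 5, 6, 8, 10, 11, 16, 21 (length 10); it appears in order in both A and B, and no longer such subsequence exists.

10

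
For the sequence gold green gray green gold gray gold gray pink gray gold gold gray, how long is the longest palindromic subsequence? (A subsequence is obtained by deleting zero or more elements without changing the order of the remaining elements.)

9

One longest palindromic subsequence is gray gold gold gray pink gray gold gold gray (positions 3,5,7,8,9,10,11,12,13); it reads the same forward and backward, and the interval DP gives dp[1][13] = 9.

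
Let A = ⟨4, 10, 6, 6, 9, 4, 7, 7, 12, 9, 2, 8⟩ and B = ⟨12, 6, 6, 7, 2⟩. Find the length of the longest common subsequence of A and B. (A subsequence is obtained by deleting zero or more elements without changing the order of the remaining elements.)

4

A longest common subsequence is 6, 6, 7, 2 (length 4); the LCS DP confirms no longer common subsequence exists.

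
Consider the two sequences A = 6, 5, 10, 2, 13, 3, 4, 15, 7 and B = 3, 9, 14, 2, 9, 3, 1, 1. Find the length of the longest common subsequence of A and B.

2

A longest common subsequence is 2, 3 (length 2); the LCS DP confirms no longer common subsequence exists.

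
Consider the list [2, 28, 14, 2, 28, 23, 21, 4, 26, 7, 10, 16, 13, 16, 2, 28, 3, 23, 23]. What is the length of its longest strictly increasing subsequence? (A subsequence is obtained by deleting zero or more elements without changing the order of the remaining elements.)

7

One longest increasing subsequence is 2, 4, 7, 10, 13, 16, 28 (positions 1,8,10,11,13,14,16), of length 7; no longer one exists.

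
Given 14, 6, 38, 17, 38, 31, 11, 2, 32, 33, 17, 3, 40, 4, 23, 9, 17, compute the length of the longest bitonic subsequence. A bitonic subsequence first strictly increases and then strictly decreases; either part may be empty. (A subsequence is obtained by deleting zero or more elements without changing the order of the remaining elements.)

8

Let inc[i] be the LIS ending at i and dec[i] the longest strictly decreasing subsequence starting at i. inc = [1, 1, 2, 2, 3, 3, 2, 1, 4, 5, 3, 2, 6, 3, 4, 4, 5], dec = [3, 2, 4, 3, 4, 3, 2, 1, 3, 3, 2, 1, 3, 1, 2, 1, 1].
max_i inc[i]+dec[i]−1 = 8, with one witness 14, 17, 31, 32, 33, 40, 23, 17.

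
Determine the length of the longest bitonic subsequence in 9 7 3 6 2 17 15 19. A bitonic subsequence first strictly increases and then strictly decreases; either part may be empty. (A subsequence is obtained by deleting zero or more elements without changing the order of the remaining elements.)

Let inc[i] be the LIS ending at i and dec[i] the longest strictly decreasing subsequence starting at i. inc = [1, 1, 1, 2, 1, 3, 3, 4], dec = [4, 3, 2, 2, 1, 2, 1, 1].
max_i inc[i]+dec[i]−1 = 4, with one witness 9, 7, 6, 2.

4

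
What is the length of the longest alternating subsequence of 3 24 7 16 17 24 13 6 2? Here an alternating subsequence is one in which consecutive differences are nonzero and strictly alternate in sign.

5

A longest alternating subsequence is 3, 24, 7, 16, 13 (positions 1,2,3,4,7); its 4 consecutive differences strictly alternate in sign, and length 5 is optimal.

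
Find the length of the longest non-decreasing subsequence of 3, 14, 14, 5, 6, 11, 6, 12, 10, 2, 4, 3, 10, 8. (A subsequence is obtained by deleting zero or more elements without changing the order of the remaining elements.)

6

Let dp[i] be the longest non-decreasing subsequence ending at position i. Then dp = [1, 2, 3, 2, 3, 4, 4, 5, 5, 1, 2, 2, 6, 5].
The maximum is 6; one witness is 3, 5, 6, 6, 10, 10 at positions 1,4,5,7,9,13.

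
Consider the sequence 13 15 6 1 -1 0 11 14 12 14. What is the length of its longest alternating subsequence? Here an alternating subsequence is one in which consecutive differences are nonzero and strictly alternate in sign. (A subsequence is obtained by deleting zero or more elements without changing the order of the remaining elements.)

6

A longest alternating subsequence is 13, 15, 6, 14, 12, 14 (positions 1,2,3,8,9,10); its 5 consecutive differences strictly alternate in sign, and length 6 is optimal.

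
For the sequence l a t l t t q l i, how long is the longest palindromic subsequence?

One longest palindromic subsequence is ltttl (positions 1,3,5,6,8); it reads the same forward and backward, and the interval DP gives dp[1][9] = 5.

5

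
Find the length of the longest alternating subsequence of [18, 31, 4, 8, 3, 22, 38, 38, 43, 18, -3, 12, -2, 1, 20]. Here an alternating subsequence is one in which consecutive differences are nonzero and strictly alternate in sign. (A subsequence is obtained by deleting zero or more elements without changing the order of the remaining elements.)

A longest alternating subsequence is 18, 31, 4, 8, 3, 22, -3, 12, -2, 1 (positions 1,2,3,4,5,6,11,12,13,14); its 9 consecutive differences strictly alternate in sign, and length 10 is optimal.

10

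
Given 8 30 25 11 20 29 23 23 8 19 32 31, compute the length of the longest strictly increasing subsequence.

5

Let dp[i] be the longest increasing subsequence ending at position i. Then dp = [1, 2, 2, 2, 3, 4, 4, 4, 1, 3, 5, 5].
The maximum is 5; one witness is 8, 11, 20, 29, 32 at positions 1,4,5,6,11.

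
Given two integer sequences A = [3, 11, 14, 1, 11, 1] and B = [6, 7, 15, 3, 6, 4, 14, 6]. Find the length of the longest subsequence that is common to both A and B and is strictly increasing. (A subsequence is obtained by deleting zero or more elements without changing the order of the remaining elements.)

For each value that appears in both, track the longest common increasing run ending there.
The best achievable length is 2; one witness is 3, 14 (A-positions 1,3, B-positions 4,7).

2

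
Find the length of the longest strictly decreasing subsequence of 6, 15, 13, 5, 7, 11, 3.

Scanning left to right, the best length ending at each element is: 6→1, 15→1, 13→2, 5→3, 7→3, 11→3, 3→4.
So the longest decreasing subsequence has length 4, e.g. 15, 13, 5, 3.

4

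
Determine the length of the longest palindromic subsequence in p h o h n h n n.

One longest palindromic subsequence is nnn (positions 5,7,8); it reads the same forward and backward, and the interval DP gives dp[1][8] = 3.

3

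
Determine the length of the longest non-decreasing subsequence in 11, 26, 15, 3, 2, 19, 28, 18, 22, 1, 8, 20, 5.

One longest non-decreasing subsequence is 11, 15, 19, 28 (positions 1,3,6,7), of length 4; no longer one exists.

4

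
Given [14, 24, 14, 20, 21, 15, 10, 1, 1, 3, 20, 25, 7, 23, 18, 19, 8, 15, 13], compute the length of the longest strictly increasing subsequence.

5

Let dp[i] be the longest increasing subsequence ending at position i. Then dp = [1, 2, 1, 2, 3, 2, 1, 1, 1, 2, 3, 4, 3, 4, 4, 5, 4, 5, 5].
The maximum is 5; one witness is 1, 3, 7, 18, 19 at positions 8,10,13,15,16.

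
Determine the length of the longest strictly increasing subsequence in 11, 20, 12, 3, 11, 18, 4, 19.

Let dp[i] be the longest increasing subsequence ending at position i. Then dp = [1, 2, 2, 1, 2, 3, 2, 4].
The maximum is 4; one witness is 11, 12, 18, 19 at positions 1,3,6,8.

4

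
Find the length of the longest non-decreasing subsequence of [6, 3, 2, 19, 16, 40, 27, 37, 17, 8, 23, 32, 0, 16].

5

Let dp[i] be the longest non-decreasing subsequence ending at position i. Then dp = [1, 1, 1, 2, 2, 3, 3, 4, 3, 2, 4, 5, 1, 3].
The maximum is 5; one witness is 6, 16, 17, 23, 32 at positions 1,5,9,11,12.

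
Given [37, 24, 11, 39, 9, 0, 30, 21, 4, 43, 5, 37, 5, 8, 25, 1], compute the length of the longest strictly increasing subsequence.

One longest increasing subsequence is 0, 4, 5, 8, 25 (positions 6,9,11,14,15), of length 5; no longer one exists.

5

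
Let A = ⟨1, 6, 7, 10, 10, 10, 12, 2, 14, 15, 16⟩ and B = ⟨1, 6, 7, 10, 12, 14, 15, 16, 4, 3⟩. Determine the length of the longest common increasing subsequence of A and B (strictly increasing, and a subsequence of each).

A longest common strictly increasing subsequence is 1, 6, 7, 10, 12, 14, 15, 16 (length 8); it appears in order in both A and B, and no longer such subsequence exists.

8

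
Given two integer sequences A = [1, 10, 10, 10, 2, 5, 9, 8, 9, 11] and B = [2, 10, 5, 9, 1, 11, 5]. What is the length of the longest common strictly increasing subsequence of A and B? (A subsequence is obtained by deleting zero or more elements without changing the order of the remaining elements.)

For each value that appears in both, track the longest common increasing run ending there.
The best achievable length is 4; one witness is 2, 5, 9, 11 (A-positions 5,6,7,10, B-positions 1,3,4,6).

4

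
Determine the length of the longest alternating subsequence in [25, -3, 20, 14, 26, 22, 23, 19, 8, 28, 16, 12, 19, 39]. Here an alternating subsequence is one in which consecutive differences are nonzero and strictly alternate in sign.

Track the best alternating length ending on an up-step vs a down-step at each position: up/down = 1/1, 1/2, 3/2, 3/4, 5/1, 5/6, 7/6, 5/8, 3/8, 9/1, 9/10, 9/10, 11/10, 11/1.
The maximum over both is 11; one such subsequence is 25, -3, 20, 14, 26, 22, 23, 19, 28, 16, 19.

11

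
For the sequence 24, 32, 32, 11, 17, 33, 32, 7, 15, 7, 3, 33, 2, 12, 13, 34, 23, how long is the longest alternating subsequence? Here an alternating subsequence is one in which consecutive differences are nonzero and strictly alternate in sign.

A longest alternating subsequence is 24, 32, 11, 17, 7, 15, 7, 33, 2, 34, 23 (positions 1,2,4,5,8,9,10,12,13,16,17); its 10 consecutive differences strictly alternate in sign, and length 11 is optimal.

11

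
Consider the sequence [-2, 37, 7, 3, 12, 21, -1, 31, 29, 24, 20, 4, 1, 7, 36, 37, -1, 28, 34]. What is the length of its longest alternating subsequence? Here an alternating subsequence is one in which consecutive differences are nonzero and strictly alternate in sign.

10

Track the best alternating length ending on an up-step vs a down-step at each position: up/down = 1/1, 2/1, 2/3, 2/3, 4/3, 4/3, 2/5, 6/3, 6/7, 6/7, 6/7, 6/7, 6/7, 8/7, 8/3, 8/1, 2/9, 10/9, 10/9.
The maximum over both is 10; one such subsequence is -2, 37, 7, 12, -1, 31, 4, 7, -1, 28.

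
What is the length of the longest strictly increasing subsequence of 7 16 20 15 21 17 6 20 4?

Scanning left to right, the best length ending at each element is: 7→1, 16→2, 20→3, 15→2, 21→4, 17→3, 6→1, 20→4, 4→1.
So the longest increasing subsequence has length 4, e.g. 7, 16, 20, 21.

4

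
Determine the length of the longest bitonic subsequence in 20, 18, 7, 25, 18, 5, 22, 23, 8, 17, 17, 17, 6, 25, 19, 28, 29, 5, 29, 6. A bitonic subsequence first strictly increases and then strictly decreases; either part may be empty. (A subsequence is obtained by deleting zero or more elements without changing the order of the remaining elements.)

One longest bitonic subsequence is 7, 18, 22, 23, 25, 28, 29, 6 (positions 3,5,7,8,14,16,17,20): it rises to 29 then falls. Length 8 is optimal.

8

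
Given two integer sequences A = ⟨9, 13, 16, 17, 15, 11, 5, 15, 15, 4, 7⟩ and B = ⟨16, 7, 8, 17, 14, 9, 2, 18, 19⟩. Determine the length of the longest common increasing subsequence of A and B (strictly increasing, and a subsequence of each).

2

For each value that appears in both, track the longest common increasing run ending there.
The best achievable length is 2; one witness is 16, 17 (A-positions 3,4, B-positions 1,4).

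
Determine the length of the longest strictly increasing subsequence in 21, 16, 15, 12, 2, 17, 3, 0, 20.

Let dp[i] be the longest increasing subsequence ending at position i. Then dp = [1, 1, 1, 1, 1, 2, 2, 1, 3].
The maximum is 3; one witness is 16, 17, 20 at positions 2,6,9.

3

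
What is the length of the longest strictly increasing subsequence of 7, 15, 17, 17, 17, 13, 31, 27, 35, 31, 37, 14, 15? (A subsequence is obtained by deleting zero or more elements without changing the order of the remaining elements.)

Let dp[i] be the longest increasing subsequence ending at position i. Then dp = [1, 2, 3, 3, 3, 2, 4, 4, 5, 5, 6, 3, 4].
The maximum is 6; one witness is 7, 15, 17, 31, 35, 37 at positions 1,2,3,7,9,11.

6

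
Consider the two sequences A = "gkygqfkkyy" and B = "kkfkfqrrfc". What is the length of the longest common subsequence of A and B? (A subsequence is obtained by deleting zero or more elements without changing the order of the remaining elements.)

A longest common subsequence is kqf (length 3); the LCS DP confirms no longer common subsequence exists.

3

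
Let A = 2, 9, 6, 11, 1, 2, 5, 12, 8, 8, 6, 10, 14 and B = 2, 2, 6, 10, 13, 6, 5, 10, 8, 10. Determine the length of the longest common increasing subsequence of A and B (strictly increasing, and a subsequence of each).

For each value that appears in both, track the longest common increasing run ending there.
The best achievable length is 4; one witness is 2, 6, 8, 10 (A-positions 1,3,9,12, B-positions 1,3,9,10).

4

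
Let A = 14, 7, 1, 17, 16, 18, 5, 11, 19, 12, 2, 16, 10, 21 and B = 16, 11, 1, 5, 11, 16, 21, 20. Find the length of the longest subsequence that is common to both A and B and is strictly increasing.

A longest common strictly increasing subsequence is 1, 5, 11, 16, 21 (length 5); it appears in order in both A and B, and no longer such subsequence exists.

5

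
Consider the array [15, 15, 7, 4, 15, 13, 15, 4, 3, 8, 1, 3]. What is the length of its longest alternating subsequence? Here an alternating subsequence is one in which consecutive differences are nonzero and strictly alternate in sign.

9

A longest alternating subsequence is 15, 7, 15, 13, 15, 4, 8, 1, 3 (positions 1,3,5,6,7,8,10,11,12); its 8 consecutive differences strictly alternate in sign, and length 9 is optimal.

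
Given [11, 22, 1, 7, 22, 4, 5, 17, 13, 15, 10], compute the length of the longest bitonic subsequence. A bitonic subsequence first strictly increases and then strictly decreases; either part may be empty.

Let inc[i] be the LIS ending at i and dec[i] the longest strictly decreasing subsequence starting at i. inc = [1, 2, 1, 2, 3, 2, 3, 4, 4, 5, 4], dec = [3, 4, 1, 2, 4, 1, 1, 3, 2, 2, 1].
max_i inc[i]+dec[i]−1 = 6, with one witness 1, 7, 22, 17, 15, 10.

6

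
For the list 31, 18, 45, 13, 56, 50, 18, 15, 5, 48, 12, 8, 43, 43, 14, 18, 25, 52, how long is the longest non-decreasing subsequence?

6

Let dp[i] be the longest non-decreasing subsequence ending at position i. Then dp = [1, 1, 2, 1, 3, 3, 2, 2, 1, 3, 2, 2, 3, 4, 3, 4, 5, 6].
The maximum is 6; one witness is 5, 12, 14, 18, 25, 52 at positions 9,11,15,16,17,18.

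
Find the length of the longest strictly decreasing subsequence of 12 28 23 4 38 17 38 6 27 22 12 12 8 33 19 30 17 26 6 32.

One longest decreasing subsequence is 28, 23, 17, 12, 8, 6 (positions 2,3,6,11,13,19), of length 6; no longer one exists.

6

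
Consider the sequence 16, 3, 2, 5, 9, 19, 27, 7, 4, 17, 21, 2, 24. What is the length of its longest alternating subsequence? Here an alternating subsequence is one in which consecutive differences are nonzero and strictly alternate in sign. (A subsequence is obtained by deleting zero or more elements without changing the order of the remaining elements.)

Track the best alternating length ending on an up-step vs a down-step at each position: up/down = 1/1, 1/2, 1/2, 3/2, 3/2, 3/1, 3/1, 3/4, 3/4, 5/4, 5/4, 1/6, 7/4.
The maximum over both is 7; one such subsequence is 16, 3, 9, 7, 17, 2, 24.

7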